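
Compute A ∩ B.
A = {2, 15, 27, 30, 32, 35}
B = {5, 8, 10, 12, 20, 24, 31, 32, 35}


Set A = {2, 15, 27, 30, 32, 35}
Set B = {5, 8, 10, 12, 20, 24, 31, 32, 35}
A ∩ B includes only elements in both sets.
Check each element of A against B:
2 ✗, 15 ✗, 27 ✗, 30 ✗, 32 ✓, 35 ✓
A ∩ B = {32, 35}

{32, 35}


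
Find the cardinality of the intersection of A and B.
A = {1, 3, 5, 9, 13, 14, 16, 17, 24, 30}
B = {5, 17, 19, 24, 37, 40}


Set A = {1, 3, 5, 9, 13, 14, 16, 17, 24, 30}
Set B = {5, 17, 19, 24, 37, 40}
A ∩ B = {5, 17, 24}
|A ∩ B| = 3

3


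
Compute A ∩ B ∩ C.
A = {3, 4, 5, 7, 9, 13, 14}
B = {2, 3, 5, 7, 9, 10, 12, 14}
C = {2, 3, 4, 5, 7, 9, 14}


Set A = {3, 4, 5, 7, 9, 13, 14}
Set B = {2, 3, 5, 7, 9, 10, 12, 14}
Set C = {2, 3, 4, 5, 7, 9, 14}
First, A ∩ B = {3, 5, 7, 9, 14}
Then, (A ∩ B) ∩ C = {3, 5, 7, 9, 14}

{3, 5, 7, 9, 14}


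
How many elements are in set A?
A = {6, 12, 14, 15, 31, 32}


Set A = {6, 12, 14, 15, 31, 32}
Listing elements: 6, 12, 14, 15, 31, 32
Counting: 6 elements
|A| = 6

6


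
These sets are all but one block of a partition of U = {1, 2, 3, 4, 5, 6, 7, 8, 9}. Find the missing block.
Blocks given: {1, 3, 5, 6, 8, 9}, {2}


U = {1, 2, 3, 4, 5, 6, 7, 8, 9}
Shown blocks: {1, 3, 5, 6, 8, 9}, {2}
A partition's blocks are pairwise disjoint and cover U, so the missing block = U \ (union of shown blocks).
Union of shown blocks: {1, 2, 3, 5, 6, 8, 9}
Missing block = U \ (union) = {4, 7}

{4, 7}


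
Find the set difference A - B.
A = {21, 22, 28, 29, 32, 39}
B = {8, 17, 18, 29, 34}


Set A = {21, 22, 28, 29, 32, 39}
Set B = {8, 17, 18, 29, 34}
A \ B includes elements in A that are not in B.
Check each element of A:
21 (not in B, keep), 22 (not in B, keep), 28 (not in B, keep), 29 (in B, remove), 32 (not in B, keep), 39 (not in B, keep)
A \ B = {21, 22, 28, 32, 39}

{21, 22, 28, 32, 39}


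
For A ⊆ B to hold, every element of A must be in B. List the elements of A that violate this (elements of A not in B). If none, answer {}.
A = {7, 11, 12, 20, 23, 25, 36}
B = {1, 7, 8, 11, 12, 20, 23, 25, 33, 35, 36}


Set A = {7, 11, 12, 20, 23, 25, 36}
Set B = {1, 7, 8, 11, 12, 20, 23, 25, 33, 35, 36}
Check each element of A against B:
7 ∈ B, 11 ∈ B, 12 ∈ B, 20 ∈ B, 23 ∈ B, 25 ∈ B, 36 ∈ B
Elements of A not in B: {}

{}


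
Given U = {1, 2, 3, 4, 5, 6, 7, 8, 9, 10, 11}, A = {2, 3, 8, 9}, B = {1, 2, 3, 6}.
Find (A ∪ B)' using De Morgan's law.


U = {1, 2, 3, 4, 5, 6, 7, 8, 9, 10, 11}
A = {2, 3, 8, 9}, B = {1, 2, 3, 6}
A ∪ B = {1, 2, 3, 6, 8, 9}
(A ∪ B)' = U \ (A ∪ B) = {4, 5, 7, 10, 11}
Verification via A' ∩ B': A' = {1, 4, 5, 6, 7, 10, 11}, B' = {4, 5, 7, 8, 9, 10, 11}
A' ∩ B' = {4, 5, 7, 10, 11} ✓

{4, 5, 7, 10, 11}


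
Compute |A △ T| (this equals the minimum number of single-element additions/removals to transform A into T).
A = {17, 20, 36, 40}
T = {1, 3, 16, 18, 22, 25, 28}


Set A = {17, 20, 36, 40}
Set T = {1, 3, 16, 18, 22, 25, 28}
Elements to remove from A (in A, not in T): {17, 20, 36, 40} → 4 removals
Elements to add to A (in T, not in A): {1, 3, 16, 18, 22, 25, 28} → 7 additions
Total edits = 4 + 7 = 11

11


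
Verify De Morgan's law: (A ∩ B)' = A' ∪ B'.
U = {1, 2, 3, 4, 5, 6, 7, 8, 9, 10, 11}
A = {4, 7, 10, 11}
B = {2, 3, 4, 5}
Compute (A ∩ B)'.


U = {1, 2, 3, 4, 5, 6, 7, 8, 9, 10, 11}
A = {4, 7, 10, 11}, B = {2, 3, 4, 5}
A ∩ B = {4}
(A ∩ B)' = U \ (A ∩ B) = {1, 2, 3, 5, 6, 7, 8, 9, 10, 11}
Verification via A' ∪ B': A' = {1, 2, 3, 5, 6, 8, 9}, B' = {1, 6, 7, 8, 9, 10, 11}
A' ∪ B' = {1, 2, 3, 5, 6, 7, 8, 9, 10, 11} ✓

{1, 2, 3, 5, 6, 7, 8, 9, 10, 11}


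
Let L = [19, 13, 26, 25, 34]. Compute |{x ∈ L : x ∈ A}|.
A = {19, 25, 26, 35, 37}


Set A = {19, 25, 26, 35, 37}
Candidates: [19, 13, 26, 25, 34]
Check each candidate:
19 ∈ A, 13 ∉ A, 26 ∈ A, 25 ∈ A, 34 ∉ A
Count of candidates in A: 3

3


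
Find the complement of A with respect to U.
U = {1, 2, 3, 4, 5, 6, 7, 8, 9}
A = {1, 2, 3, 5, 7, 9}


Universal set U = {1, 2, 3, 4, 5, 6, 7, 8, 9}
Set A = {1, 2, 3, 5, 7, 9}
A' = U \ A = elements in U but not in A
Checking each element of U:
1 (in A, exclude), 2 (in A, exclude), 3 (in A, exclude), 4 (not in A, include), 5 (in A, exclude), 6 (not in A, include), 7 (in A, exclude), 8 (not in A, include), 9 (in A, exclude)
A' = {4, 6, 8}

{4, 6, 8}


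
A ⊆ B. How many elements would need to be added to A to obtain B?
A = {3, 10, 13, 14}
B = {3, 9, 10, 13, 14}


Set A = {3, 10, 13, 14}, |A| = 4
Set B = {3, 9, 10, 13, 14}, |B| = 5
Since A ⊆ B: B \ A = {9}
|B| - |A| = 5 - 4 = 1

1


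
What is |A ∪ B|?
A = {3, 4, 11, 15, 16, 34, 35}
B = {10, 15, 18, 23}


Set A = {3, 4, 11, 15, 16, 34, 35}, |A| = 7
Set B = {10, 15, 18, 23}, |B| = 4
A ∩ B = {15}, |A ∩ B| = 1
|A ∪ B| = |A| + |B| - |A ∩ B| = 7 + 4 - 1 = 10

10


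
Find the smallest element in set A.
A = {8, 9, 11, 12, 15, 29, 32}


Set A = {8, 9, 11, 12, 15, 29, 32}
Elements in ascending order: 8, 9, 11, 12, 15, 29, 32
The smallest element is 8.

8


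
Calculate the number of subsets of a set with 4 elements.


The set has 4 elements.
The power set contains all possible subsets.
|P(A)| = 2^|A| = 2^4 = 16

16


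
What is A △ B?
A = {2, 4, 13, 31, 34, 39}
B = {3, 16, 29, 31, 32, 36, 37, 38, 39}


Set A = {2, 4, 13, 31, 34, 39}
Set B = {3, 16, 29, 31, 32, 36, 37, 38, 39}
A △ B = (A \ B) ∪ (B \ A)
Elements in A but not B: {2, 4, 13, 34}
Elements in B but not A: {3, 16, 29, 32, 36, 37, 38}
A △ B = {2, 3, 4, 13, 16, 29, 32, 34, 36, 37, 38}

{2, 3, 4, 13, 16, 29, 32, 34, 36, 37, 38}


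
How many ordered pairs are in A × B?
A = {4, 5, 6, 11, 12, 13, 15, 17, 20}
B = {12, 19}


Set A = {4, 5, 6, 11, 12, 13, 15, 17, 20} has 9 elements.
Set B = {12, 19} has 2 elements.
|A × B| = |A| × |B| = 9 × 2 = 18

18


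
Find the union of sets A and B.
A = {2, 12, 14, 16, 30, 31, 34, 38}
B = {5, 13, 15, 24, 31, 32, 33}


Set A = {2, 12, 14, 16, 30, 31, 34, 38}
Set B = {5, 13, 15, 24, 31, 32, 33}
A ∪ B includes all elements in either set.
Elements from A: {2, 12, 14, 16, 30, 31, 34, 38}
Elements from B not already included: {5, 13, 15, 24, 32, 33}
A ∪ B = {2, 5, 12, 13, 14, 15, 16, 24, 30, 31, 32, 33, 34, 38}

{2, 5, 12, 13, 14, 15, 16, 24, 30, 31, 32, 33, 34, 38}


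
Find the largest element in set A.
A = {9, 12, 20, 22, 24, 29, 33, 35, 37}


Set A = {9, 12, 20, 22, 24, 29, 33, 35, 37}
Elements in ascending order: 9, 12, 20, 22, 24, 29, 33, 35, 37
The largest element is 37.

37


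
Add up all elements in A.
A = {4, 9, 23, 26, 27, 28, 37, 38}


Set A = {4, 9, 23, 26, 27, 28, 37, 38}
Sum = 4 + 9 + 23 + 26 + 27 + 28 + 37 + 38 = 192

192


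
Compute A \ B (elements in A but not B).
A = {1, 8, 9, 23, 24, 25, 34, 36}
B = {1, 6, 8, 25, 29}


Set A = {1, 8, 9, 23, 24, 25, 34, 36}
Set B = {1, 6, 8, 25, 29}
A \ B includes elements in A that are not in B.
Check each element of A:
1 (in B, remove), 8 (in B, remove), 9 (not in B, keep), 23 (not in B, keep), 24 (not in B, keep), 25 (in B, remove), 34 (not in B, keep), 36 (not in B, keep)
A \ B = {9, 23, 24, 34, 36}

{9, 23, 24, 34, 36}


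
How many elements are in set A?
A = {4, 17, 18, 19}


Set A = {4, 17, 18, 19}
Listing elements: 4, 17, 18, 19
Counting: 4 elements
|A| = 4

4


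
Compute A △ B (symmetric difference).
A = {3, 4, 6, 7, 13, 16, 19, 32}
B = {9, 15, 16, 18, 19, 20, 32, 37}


Set A = {3, 4, 6, 7, 13, 16, 19, 32}
Set B = {9, 15, 16, 18, 19, 20, 32, 37}
A △ B = (A \ B) ∪ (B \ A)
Elements in A but not B: {3, 4, 6, 7, 13}
Elements in B but not A: {9, 15, 18, 20, 37}
A △ B = {3, 4, 6, 7, 9, 13, 15, 18, 20, 37}

{3, 4, 6, 7, 9, 13, 15, 18, 20, 37}


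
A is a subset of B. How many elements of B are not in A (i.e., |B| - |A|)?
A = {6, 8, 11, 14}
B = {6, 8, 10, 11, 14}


Set A = {6, 8, 11, 14}, |A| = 4
Set B = {6, 8, 10, 11, 14}, |B| = 5
Since A ⊆ B: B \ A = {10}
|B| - |A| = 5 - 4 = 1

1


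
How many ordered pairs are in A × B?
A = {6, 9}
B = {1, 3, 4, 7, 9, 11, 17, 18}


Set A = {6, 9} has 2 elements.
Set B = {1, 3, 4, 7, 9, 11, 17, 18} has 8 elements.
|A × B| = |A| × |B| = 2 × 8 = 16

16


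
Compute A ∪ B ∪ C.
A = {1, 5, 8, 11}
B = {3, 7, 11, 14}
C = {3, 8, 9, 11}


Set A = {1, 5, 8, 11}
Set B = {3, 7, 11, 14}
Set C = {3, 8, 9, 11}
First, A ∪ B = {1, 3, 5, 7, 8, 11, 14}
Then, (A ∪ B) ∪ C = {1, 3, 5, 7, 8, 9, 11, 14}

{1, 3, 5, 7, 8, 9, 11, 14}


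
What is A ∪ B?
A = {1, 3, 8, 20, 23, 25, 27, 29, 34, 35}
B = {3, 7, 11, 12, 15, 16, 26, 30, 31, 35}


Set A = {1, 3, 8, 20, 23, 25, 27, 29, 34, 35}
Set B = {3, 7, 11, 12, 15, 16, 26, 30, 31, 35}
A ∪ B includes all elements in either set.
Elements from A: {1, 3, 8, 20, 23, 25, 27, 29, 34, 35}
Elements from B not already included: {7, 11, 12, 15, 16, 26, 30, 31}
A ∪ B = {1, 3, 7, 8, 11, 12, 15, 16, 20, 23, 25, 26, 27, 29, 30, 31, 34, 35}

{1, 3, 7, 8, 11, 12, 15, 16, 20, 23, 25, 26, 27, 29, 30, 31, 34, 35}


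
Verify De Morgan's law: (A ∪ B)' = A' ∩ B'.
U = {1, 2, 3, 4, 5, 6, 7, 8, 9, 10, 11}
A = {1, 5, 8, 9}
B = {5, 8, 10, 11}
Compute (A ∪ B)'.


U = {1, 2, 3, 4, 5, 6, 7, 8, 9, 10, 11}
A = {1, 5, 8, 9}, B = {5, 8, 10, 11}
A ∪ B = {1, 5, 8, 9, 10, 11}
(A ∪ B)' = U \ (A ∪ B) = {2, 3, 4, 6, 7}
Verification via A' ∩ B': A' = {2, 3, 4, 6, 7, 10, 11}, B' = {1, 2, 3, 4, 6, 7, 9}
A' ∩ B' = {2, 3, 4, 6, 7} ✓

{2, 3, 4, 6, 7}


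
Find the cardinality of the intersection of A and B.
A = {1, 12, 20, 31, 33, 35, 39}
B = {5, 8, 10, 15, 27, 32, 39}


Set A = {1, 12, 20, 31, 33, 35, 39}
Set B = {5, 8, 10, 15, 27, 32, 39}
A ∩ B = {39}
|A ∩ B| = 1

1


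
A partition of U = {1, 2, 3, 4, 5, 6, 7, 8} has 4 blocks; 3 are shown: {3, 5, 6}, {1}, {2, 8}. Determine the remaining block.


U = {1, 2, 3, 4, 5, 6, 7, 8}
Shown blocks: {3, 5, 6}, {1}, {2, 8}
A partition's blocks are pairwise disjoint and cover U, so the missing block = U \ (union of shown blocks).
Union of shown blocks: {1, 2, 3, 5, 6, 8}
Missing block = U \ (union) = {4, 7}

{4, 7}


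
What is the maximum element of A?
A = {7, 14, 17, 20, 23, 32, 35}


Set A = {7, 14, 17, 20, 23, 32, 35}
Elements in ascending order: 7, 14, 17, 20, 23, 32, 35
The largest element is 35.

35


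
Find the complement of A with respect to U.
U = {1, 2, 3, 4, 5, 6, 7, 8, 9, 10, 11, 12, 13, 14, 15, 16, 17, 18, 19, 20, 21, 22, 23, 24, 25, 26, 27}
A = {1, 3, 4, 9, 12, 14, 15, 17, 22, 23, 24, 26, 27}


Universal set U = {1, 2, 3, 4, 5, 6, 7, 8, 9, 10, 11, 12, 13, 14, 15, 16, 17, 18, 19, 20, 21, 22, 23, 24, 25, 26, 27}
Set A = {1, 3, 4, 9, 12, 14, 15, 17, 22, 23, 24, 26, 27}
A' = U \ A = elements in U but not in A
Checking each element of U:
1 (in A, exclude), 2 (not in A, include), 3 (in A, exclude), 4 (in A, exclude), 5 (not in A, include), 6 (not in A, include), 7 (not in A, include), 8 (not in A, include), 9 (in A, exclude), 10 (not in A, include), 11 (not in A, include), 12 (in A, exclude), 13 (not in A, include), 14 (in A, exclude), 15 (in A, exclude), 16 (not in A, include), 17 (in A, exclude), 18 (not in A, include), 19 (not in A, include), 20 (not in A, include), 21 (not in A, include), 22 (in A, exclude), 23 (in A, exclude), 24 (in A, exclude), 25 (not in A, include), 26 (in A, exclude), 27 (in A, exclude)
A' = {2, 5, 6, 7, 8, 10, 11, 13, 16, 18, 19, 20, 21, 25}

{2, 5, 6, 7, 8, 10, 11, 13, 16, 18, 19, 20, 21, 25}


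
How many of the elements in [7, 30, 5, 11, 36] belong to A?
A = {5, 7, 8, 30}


Set A = {5, 7, 8, 30}
Candidates: [7, 30, 5, 11, 36]
Check each candidate:
7 ∈ A, 30 ∈ A, 5 ∈ A, 11 ∉ A, 36 ∉ A
Count of candidates in A: 3

3


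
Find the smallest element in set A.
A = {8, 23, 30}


Set A = {8, 23, 30}
Elements in ascending order: 8, 23, 30
The smallest element is 8.

8


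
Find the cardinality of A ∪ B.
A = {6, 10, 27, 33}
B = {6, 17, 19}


Set A = {6, 10, 27, 33}, |A| = 4
Set B = {6, 17, 19}, |B| = 3
A ∩ B = {6}, |A ∩ B| = 1
|A ∪ B| = |A| + |B| - |A ∩ B| = 4 + 3 - 1 = 6

6


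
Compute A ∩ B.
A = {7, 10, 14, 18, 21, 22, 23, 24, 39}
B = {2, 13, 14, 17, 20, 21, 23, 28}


Set A = {7, 10, 14, 18, 21, 22, 23, 24, 39}
Set B = {2, 13, 14, 17, 20, 21, 23, 28}
A ∩ B includes only elements in both sets.
Check each element of A against B:
7 ✗, 10 ✗, 14 ✓, 18 ✗, 21 ✓, 22 ✗, 23 ✓, 24 ✗, 39 ✗
A ∩ B = {14, 21, 23}

{14, 21, 23}


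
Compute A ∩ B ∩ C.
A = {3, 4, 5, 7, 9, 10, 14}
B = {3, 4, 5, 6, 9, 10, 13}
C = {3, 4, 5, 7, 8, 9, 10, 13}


Set A = {3, 4, 5, 7, 9, 10, 14}
Set B = {3, 4, 5, 6, 9, 10, 13}
Set C = {3, 4, 5, 7, 8, 9, 10, 13}
First, A ∩ B = {3, 4, 5, 9, 10}
Then, (A ∩ B) ∩ C = {3, 4, 5, 9, 10}

{3, 4, 5, 9, 10}


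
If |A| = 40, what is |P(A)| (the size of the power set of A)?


The set has 40 elements.
The power set contains all possible subsets.
|P(A)| = 2^|A| = 2^40 = 1099511627776

1099511627776


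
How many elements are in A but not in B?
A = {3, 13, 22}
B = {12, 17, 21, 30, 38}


Set A = {3, 13, 22}
Set B = {12, 17, 21, 30, 38}
A \ B = {3, 13, 22}
|A \ B| = 3

3


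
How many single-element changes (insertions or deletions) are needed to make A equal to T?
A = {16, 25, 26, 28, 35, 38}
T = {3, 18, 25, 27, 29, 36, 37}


Set A = {16, 25, 26, 28, 35, 38}
Set T = {3, 18, 25, 27, 29, 36, 37}
Elements to remove from A (in A, not in T): {16, 26, 28, 35, 38} → 5 removals
Elements to add to A (in T, not in A): {3, 18, 27, 29, 36, 37} → 6 additions
Total edits = 5 + 6 = 11

11


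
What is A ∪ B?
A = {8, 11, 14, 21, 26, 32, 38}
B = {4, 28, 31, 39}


Set A = {8, 11, 14, 21, 26, 32, 38}
Set B = {4, 28, 31, 39}
A ∪ B includes all elements in either set.
Elements from A: {8, 11, 14, 21, 26, 32, 38}
Elements from B not already included: {4, 28, 31, 39}
A ∪ B = {4, 8, 11, 14, 21, 26, 28, 31, 32, 38, 39}

{4, 8, 11, 14, 21, 26, 28, 31, 32, 38, 39}


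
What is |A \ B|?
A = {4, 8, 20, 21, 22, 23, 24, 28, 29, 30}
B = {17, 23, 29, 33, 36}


Set A = {4, 8, 20, 21, 22, 23, 24, 28, 29, 30}
Set B = {17, 23, 29, 33, 36}
A \ B = {4, 8, 20, 21, 22, 24, 28, 30}
|A \ B| = 8

8


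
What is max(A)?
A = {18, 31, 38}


Set A = {18, 31, 38}
Elements in ascending order: 18, 31, 38
The largest element is 38.

38


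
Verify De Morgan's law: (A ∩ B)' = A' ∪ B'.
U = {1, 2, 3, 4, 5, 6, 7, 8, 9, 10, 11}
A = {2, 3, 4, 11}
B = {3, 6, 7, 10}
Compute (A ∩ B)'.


U = {1, 2, 3, 4, 5, 6, 7, 8, 9, 10, 11}
A = {2, 3, 4, 11}, B = {3, 6, 7, 10}
A ∩ B = {3}
(A ∩ B)' = U \ (A ∩ B) = {1, 2, 4, 5, 6, 7, 8, 9, 10, 11}
Verification via A' ∪ B': A' = {1, 5, 6, 7, 8, 9, 10}, B' = {1, 2, 4, 5, 8, 9, 11}
A' ∪ B' = {1, 2, 4, 5, 6, 7, 8, 9, 10, 11} ✓

{1, 2, 4, 5, 6, 7, 8, 9, 10, 11}


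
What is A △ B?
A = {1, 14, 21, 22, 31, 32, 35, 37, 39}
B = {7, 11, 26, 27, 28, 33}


Set A = {1, 14, 21, 22, 31, 32, 35, 37, 39}
Set B = {7, 11, 26, 27, 28, 33}
A △ B = (A \ B) ∪ (B \ A)
Elements in A but not B: {1, 14, 21, 22, 31, 32, 35, 37, 39}
Elements in B but not A: {7, 11, 26, 27, 28, 33}
A △ B = {1, 7, 11, 14, 21, 22, 26, 27, 28, 31, 32, 33, 35, 37, 39}

{1, 7, 11, 14, 21, 22, 26, 27, 28, 31, 32, 33, 35, 37, 39}


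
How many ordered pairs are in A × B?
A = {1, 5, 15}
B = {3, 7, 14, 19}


Set A = {1, 5, 15} has 3 elements.
Set B = {3, 7, 14, 19} has 4 elements.
|A × B| = |A| × |B| = 3 × 4 = 12

12


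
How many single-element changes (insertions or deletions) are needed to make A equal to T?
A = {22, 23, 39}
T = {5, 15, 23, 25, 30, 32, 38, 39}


Set A = {22, 23, 39}
Set T = {5, 15, 23, 25, 30, 32, 38, 39}
Elements to remove from A (in A, not in T): {22} → 1 removals
Elements to add to A (in T, not in A): {5, 15, 25, 30, 32, 38} → 6 additions
Total edits = 1 + 6 = 7

7


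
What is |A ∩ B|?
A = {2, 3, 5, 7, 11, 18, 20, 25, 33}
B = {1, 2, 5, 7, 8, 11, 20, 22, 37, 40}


Set A = {2, 3, 5, 7, 11, 18, 20, 25, 33}
Set B = {1, 2, 5, 7, 8, 11, 20, 22, 37, 40}
A ∩ B = {2, 5, 7, 11, 20}
|A ∩ B| = 5

5


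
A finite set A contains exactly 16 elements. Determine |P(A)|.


The set has 16 elements.
The power set contains all possible subsets.
|P(A)| = 2^|A| = 2^16 = 65536

65536


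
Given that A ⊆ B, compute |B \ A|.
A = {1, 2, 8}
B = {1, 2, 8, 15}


Set A = {1, 2, 8}, |A| = 3
Set B = {1, 2, 8, 15}, |B| = 4
Since A ⊆ B: B \ A = {15}
|B| - |A| = 4 - 3 = 1

1


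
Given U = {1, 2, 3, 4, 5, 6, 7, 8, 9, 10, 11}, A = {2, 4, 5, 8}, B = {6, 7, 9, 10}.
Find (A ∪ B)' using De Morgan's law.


U = {1, 2, 3, 4, 5, 6, 7, 8, 9, 10, 11}
A = {2, 4, 5, 8}, B = {6, 7, 9, 10}
A ∪ B = {2, 4, 5, 6, 7, 8, 9, 10}
(A ∪ B)' = U \ (A ∪ B) = {1, 3, 11}
Verification via A' ∩ B': A' = {1, 3, 6, 7, 9, 10, 11}, B' = {1, 2, 3, 4, 5, 8, 11}
A' ∩ B' = {1, 3, 11} ✓

{1, 3, 11}


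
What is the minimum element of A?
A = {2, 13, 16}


Set A = {2, 13, 16}
Elements in ascending order: 2, 13, 16
The smallest element is 2.

2


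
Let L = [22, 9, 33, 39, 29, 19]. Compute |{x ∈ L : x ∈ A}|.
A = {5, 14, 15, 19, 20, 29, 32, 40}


Set A = {5, 14, 15, 19, 20, 29, 32, 40}
Candidates: [22, 9, 33, 39, 29, 19]
Check each candidate:
22 ∉ A, 9 ∉ A, 33 ∉ A, 39 ∉ A, 29 ∈ A, 19 ∈ A
Count of candidates in A: 2

2


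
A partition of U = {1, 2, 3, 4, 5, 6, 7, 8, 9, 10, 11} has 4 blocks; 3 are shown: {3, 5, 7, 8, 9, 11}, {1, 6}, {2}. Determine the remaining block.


U = {1, 2, 3, 4, 5, 6, 7, 8, 9, 10, 11}
Shown blocks: {3, 5, 7, 8, 9, 11}, {1, 6}, {2}
A partition's blocks are pairwise disjoint and cover U, so the missing block = U \ (union of shown blocks).
Union of shown blocks: {1, 2, 3, 5, 6, 7, 8, 9, 11}
Missing block = U \ (union) = {4, 10}

{4, 10}


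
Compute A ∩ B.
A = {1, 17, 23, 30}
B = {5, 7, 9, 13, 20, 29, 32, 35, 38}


Set A = {1, 17, 23, 30}
Set B = {5, 7, 9, 13, 20, 29, 32, 35, 38}
A ∩ B includes only elements in both sets.
Check each element of A against B:
1 ✗, 17 ✗, 23 ✗, 30 ✗
A ∩ B = {}

{}


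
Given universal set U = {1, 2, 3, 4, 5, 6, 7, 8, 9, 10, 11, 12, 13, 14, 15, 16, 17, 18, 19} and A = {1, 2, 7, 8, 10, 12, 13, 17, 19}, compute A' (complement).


Universal set U = {1, 2, 3, 4, 5, 6, 7, 8, 9, 10, 11, 12, 13, 14, 15, 16, 17, 18, 19}
Set A = {1, 2, 7, 8, 10, 12, 13, 17, 19}
A' = U \ A = elements in U but not in A
Checking each element of U:
1 (in A, exclude), 2 (in A, exclude), 3 (not in A, include), 4 (not in A, include), 5 (not in A, include), 6 (not in A, include), 7 (in A, exclude), 8 (in A, exclude), 9 (not in A, include), 10 (in A, exclude), 11 (not in A, include), 12 (in A, exclude), 13 (in A, exclude), 14 (not in A, include), 15 (not in A, include), 16 (not in A, include), 17 (in A, exclude), 18 (not in A, include), 19 (in A, exclude)
A' = {3, 4, 5, 6, 9, 11, 14, 15, 16, 18}

{3, 4, 5, 6, 9, 11, 14, 15, 16, 18}


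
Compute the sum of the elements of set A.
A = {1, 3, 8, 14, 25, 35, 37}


Set A = {1, 3, 8, 14, 25, 35, 37}
Sum = 1 + 3 + 8 + 14 + 25 + 35 + 37 = 123

123


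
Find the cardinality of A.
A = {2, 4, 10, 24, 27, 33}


Set A = {2, 4, 10, 24, 27, 33}
Listing elements: 2, 4, 10, 24, 27, 33
Counting: 6 elements
|A| = 6

6


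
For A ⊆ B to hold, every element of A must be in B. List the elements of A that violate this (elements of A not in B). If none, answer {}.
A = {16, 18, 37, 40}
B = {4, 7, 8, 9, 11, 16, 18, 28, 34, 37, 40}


Set A = {16, 18, 37, 40}
Set B = {4, 7, 8, 9, 11, 16, 18, 28, 34, 37, 40}
Check each element of A against B:
16 ∈ B, 18 ∈ B, 37 ∈ B, 40 ∈ B
Elements of A not in B: {}

{}


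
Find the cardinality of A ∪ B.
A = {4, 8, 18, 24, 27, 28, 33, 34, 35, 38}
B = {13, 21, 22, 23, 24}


Set A = {4, 8, 18, 24, 27, 28, 33, 34, 35, 38}, |A| = 10
Set B = {13, 21, 22, 23, 24}, |B| = 5
A ∩ B = {24}, |A ∩ B| = 1
|A ∪ B| = |A| + |B| - |A ∩ B| = 10 + 5 - 1 = 14

14


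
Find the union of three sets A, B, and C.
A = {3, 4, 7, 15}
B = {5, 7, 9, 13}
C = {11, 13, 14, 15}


Set A = {3, 4, 7, 15}
Set B = {5, 7, 9, 13}
Set C = {11, 13, 14, 15}
First, A ∪ B = {3, 4, 5, 7, 9, 13, 15}
Then, (A ∪ B) ∪ C = {3, 4, 5, 7, 9, 11, 13, 14, 15}

{3, 4, 5, 7, 9, 11, 13, 14, 15}


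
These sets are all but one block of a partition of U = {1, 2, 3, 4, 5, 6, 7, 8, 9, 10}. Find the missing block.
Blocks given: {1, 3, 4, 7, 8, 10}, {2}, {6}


U = {1, 2, 3, 4, 5, 6, 7, 8, 9, 10}
Shown blocks: {1, 3, 4, 7, 8, 10}, {2}, {6}
A partition's blocks are pairwise disjoint and cover U, so the missing block = U \ (union of shown blocks).
Union of shown blocks: {1, 2, 3, 4, 6, 7, 8, 10}
Missing block = U \ (union) = {5, 9}

{5, 9}


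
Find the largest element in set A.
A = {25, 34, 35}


Set A = {25, 34, 35}
Elements in ascending order: 25, 34, 35
The largest element is 35.

35


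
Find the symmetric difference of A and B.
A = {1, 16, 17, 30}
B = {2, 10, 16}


Set A = {1, 16, 17, 30}
Set B = {2, 10, 16}
A △ B = (A \ B) ∪ (B \ A)
Elements in A but not B: {1, 17, 30}
Elements in B but not A: {2, 10}
A △ B = {1, 2, 10, 17, 30}

{1, 2, 10, 17, 30}


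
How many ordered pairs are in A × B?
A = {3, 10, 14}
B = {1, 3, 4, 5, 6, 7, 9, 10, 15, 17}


Set A = {3, 10, 14} has 3 elements.
Set B = {1, 3, 4, 5, 6, 7, 9, 10, 15, 17} has 10 elements.
|A × B| = |A| × |B| = 3 × 10 = 30

30


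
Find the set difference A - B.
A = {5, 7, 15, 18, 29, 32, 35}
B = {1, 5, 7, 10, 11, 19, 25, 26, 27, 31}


Set A = {5, 7, 15, 18, 29, 32, 35}
Set B = {1, 5, 7, 10, 11, 19, 25, 26, 27, 31}
A \ B includes elements in A that are not in B.
Check each element of A:
5 (in B, remove), 7 (in B, remove), 15 (not in B, keep), 18 (not in B, keep), 29 (not in B, keep), 32 (not in B, keep), 35 (not in B, keep)
A \ B = {15, 18, 29, 32, 35}

{15, 18, 29, 32, 35}


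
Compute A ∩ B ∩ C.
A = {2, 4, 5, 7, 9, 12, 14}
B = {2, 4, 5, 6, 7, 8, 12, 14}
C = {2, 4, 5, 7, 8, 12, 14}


Set A = {2, 4, 5, 7, 9, 12, 14}
Set B = {2, 4, 5, 6, 7, 8, 12, 14}
Set C = {2, 4, 5, 7, 8, 12, 14}
First, A ∩ B = {2, 4, 5, 7, 12, 14}
Then, (A ∩ B) ∩ C = {2, 4, 5, 7, 12, 14}

{2, 4, 5, 7, 12, 14}


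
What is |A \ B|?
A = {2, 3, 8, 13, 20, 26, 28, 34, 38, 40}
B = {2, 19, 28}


Set A = {2, 3, 8, 13, 20, 26, 28, 34, 38, 40}
Set B = {2, 19, 28}
A \ B = {3, 8, 13, 20, 26, 34, 38, 40}
|A \ B| = 8

8


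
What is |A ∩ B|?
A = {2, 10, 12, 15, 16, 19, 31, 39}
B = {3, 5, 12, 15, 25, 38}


Set A = {2, 10, 12, 15, 16, 19, 31, 39}
Set B = {3, 5, 12, 15, 25, 38}
A ∩ B = {12, 15}
|A ∩ B| = 2

2


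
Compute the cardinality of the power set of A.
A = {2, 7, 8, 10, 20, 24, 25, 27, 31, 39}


Set A = {2, 7, 8, 10, 20, 24, 25, 27, 31, 39}
|A| = 10
The power set P(A) contains all subsets of A.
|P(A)| = 2^|A| = 2^10 = 1024

1024


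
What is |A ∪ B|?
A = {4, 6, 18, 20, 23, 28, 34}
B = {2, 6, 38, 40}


Set A = {4, 6, 18, 20, 23, 28, 34}, |A| = 7
Set B = {2, 6, 38, 40}, |B| = 4
A ∩ B = {6}, |A ∩ B| = 1
|A ∪ B| = |A| + |B| - |A ∩ B| = 7 + 4 - 1 = 10

10


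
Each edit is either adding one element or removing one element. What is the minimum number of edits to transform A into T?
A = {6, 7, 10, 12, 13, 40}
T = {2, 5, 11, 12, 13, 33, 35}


Set A = {6, 7, 10, 12, 13, 40}
Set T = {2, 5, 11, 12, 13, 33, 35}
Elements to remove from A (in A, not in T): {6, 7, 10, 40} → 4 removals
Elements to add to A (in T, not in A): {2, 5, 11, 33, 35} → 5 additions
Total edits = 4 + 5 = 9

9


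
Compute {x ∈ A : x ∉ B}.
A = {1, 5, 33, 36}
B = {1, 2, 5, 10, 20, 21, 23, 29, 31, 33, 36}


Set A = {1, 5, 33, 36}
Set B = {1, 2, 5, 10, 20, 21, 23, 29, 31, 33, 36}
Check each element of A against B:
1 ∈ B, 5 ∈ B, 33 ∈ B, 36 ∈ B
Elements of A not in B: {}

{}


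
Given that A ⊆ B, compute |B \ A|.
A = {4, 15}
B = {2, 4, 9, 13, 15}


Set A = {4, 15}, |A| = 2
Set B = {2, 4, 9, 13, 15}, |B| = 5
Since A ⊆ B: B \ A = {2, 9, 13}
|B| - |A| = 5 - 2 = 3

3


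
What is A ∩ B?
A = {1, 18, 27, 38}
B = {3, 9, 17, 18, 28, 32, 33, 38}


Set A = {1, 18, 27, 38}
Set B = {3, 9, 17, 18, 28, 32, 33, 38}
A ∩ B includes only elements in both sets.
Check each element of A against B:
1 ✗, 18 ✓, 27 ✗, 38 ✓
A ∩ B = {18, 38}

{18, 38}


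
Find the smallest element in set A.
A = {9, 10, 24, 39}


Set A = {9, 10, 24, 39}
Elements in ascending order: 9, 10, 24, 39
The smallest element is 9.

9


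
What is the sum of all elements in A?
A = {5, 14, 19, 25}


Set A = {5, 14, 19, 25}
Sum = 5 + 14 + 19 + 25 = 63

63


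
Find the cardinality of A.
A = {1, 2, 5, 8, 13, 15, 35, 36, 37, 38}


Set A = {1, 2, 5, 8, 13, 15, 35, 36, 37, 38}
Listing elements: 1, 2, 5, 8, 13, 15, 35, 36, 37, 38
Counting: 10 elements
|A| = 10

10


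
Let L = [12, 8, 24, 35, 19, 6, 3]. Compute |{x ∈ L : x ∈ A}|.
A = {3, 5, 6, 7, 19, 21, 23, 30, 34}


Set A = {3, 5, 6, 7, 19, 21, 23, 30, 34}
Candidates: [12, 8, 24, 35, 19, 6, 3]
Check each candidate:
12 ∉ A, 8 ∉ A, 24 ∉ A, 35 ∉ A, 19 ∈ A, 6 ∈ A, 3 ∈ A
Count of candidates in A: 3

3


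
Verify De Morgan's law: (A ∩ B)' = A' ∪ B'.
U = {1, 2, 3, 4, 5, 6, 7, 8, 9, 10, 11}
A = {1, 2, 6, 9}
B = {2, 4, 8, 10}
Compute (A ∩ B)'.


U = {1, 2, 3, 4, 5, 6, 7, 8, 9, 10, 11}
A = {1, 2, 6, 9}, B = {2, 4, 8, 10}
A ∩ B = {2}
(A ∩ B)' = U \ (A ∩ B) = {1, 3, 4, 5, 6, 7, 8, 9, 10, 11}
Verification via A' ∪ B': A' = {3, 4, 5, 7, 8, 10, 11}, B' = {1, 3, 5, 6, 7, 9, 11}
A' ∪ B' = {1, 3, 4, 5, 6, 7, 8, 9, 10, 11} ✓

{1, 3, 4, 5, 6, 7, 8, 9, 10, 11}


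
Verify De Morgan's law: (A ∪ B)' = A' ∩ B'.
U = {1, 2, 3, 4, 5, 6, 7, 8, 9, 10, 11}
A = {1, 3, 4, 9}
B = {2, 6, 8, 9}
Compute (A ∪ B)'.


U = {1, 2, 3, 4, 5, 6, 7, 8, 9, 10, 11}
A = {1, 3, 4, 9}, B = {2, 6, 8, 9}
A ∪ B = {1, 2, 3, 4, 6, 8, 9}
(A ∪ B)' = U \ (A ∪ B) = {5, 7, 10, 11}
Verification via A' ∩ B': A' = {2, 5, 6, 7, 8, 10, 11}, B' = {1, 3, 4, 5, 7, 10, 11}
A' ∩ B' = {5, 7, 10, 11} ✓

{5, 7, 10, 11}


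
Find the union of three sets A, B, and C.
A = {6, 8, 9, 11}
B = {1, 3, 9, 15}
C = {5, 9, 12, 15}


Set A = {6, 8, 9, 11}
Set B = {1, 3, 9, 15}
Set C = {5, 9, 12, 15}
First, A ∪ B = {1, 3, 6, 8, 9, 11, 15}
Then, (A ∪ B) ∪ C = {1, 3, 5, 6, 8, 9, 11, 12, 15}

{1, 3, 5, 6, 8, 9, 11, 12, 15}


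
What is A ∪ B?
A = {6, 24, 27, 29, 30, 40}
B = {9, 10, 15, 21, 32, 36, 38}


Set A = {6, 24, 27, 29, 30, 40}
Set B = {9, 10, 15, 21, 32, 36, 38}
A ∪ B includes all elements in either set.
Elements from A: {6, 24, 27, 29, 30, 40}
Elements from B not already included: {9, 10, 15, 21, 32, 36, 38}
A ∪ B = {6, 9, 10, 15, 21, 24, 27, 29, 30, 32, 36, 38, 40}

{6, 9, 10, 15, 21, 24, 27, 29, 30, 32, 36, 38, 40}


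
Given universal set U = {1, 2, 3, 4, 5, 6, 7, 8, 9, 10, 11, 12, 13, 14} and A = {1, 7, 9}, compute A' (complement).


Universal set U = {1, 2, 3, 4, 5, 6, 7, 8, 9, 10, 11, 12, 13, 14}
Set A = {1, 7, 9}
A' = U \ A = elements in U but not in A
Checking each element of U:
1 (in A, exclude), 2 (not in A, include), 3 (not in A, include), 4 (not in A, include), 5 (not in A, include), 6 (not in A, include), 7 (in A, exclude), 8 (not in A, include), 9 (in A, exclude), 10 (not in A, include), 11 (not in A, include), 12 (not in A, include), 13 (not in A, include), 14 (not in A, include)
A' = {2, 3, 4, 5, 6, 8, 10, 11, 12, 13, 14}

{2, 3, 4, 5, 6, 8, 10, 11, 12, 13, 14}


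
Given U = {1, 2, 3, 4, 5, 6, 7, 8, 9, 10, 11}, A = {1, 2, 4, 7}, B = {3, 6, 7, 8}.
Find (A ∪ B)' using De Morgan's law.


U = {1, 2, 3, 4, 5, 6, 7, 8, 9, 10, 11}
A = {1, 2, 4, 7}, B = {3, 6, 7, 8}
A ∪ B = {1, 2, 3, 4, 6, 7, 8}
(A ∪ B)' = U \ (A ∪ B) = {5, 9, 10, 11}
Verification via A' ∩ B': A' = {3, 5, 6, 8, 9, 10, 11}, B' = {1, 2, 4, 5, 9, 10, 11}
A' ∩ B' = {5, 9, 10, 11} ✓

{5, 9, 10, 11}


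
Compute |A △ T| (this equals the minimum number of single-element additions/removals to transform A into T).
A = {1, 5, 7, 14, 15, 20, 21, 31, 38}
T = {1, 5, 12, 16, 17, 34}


Set A = {1, 5, 7, 14, 15, 20, 21, 31, 38}
Set T = {1, 5, 12, 16, 17, 34}
Elements to remove from A (in A, not in T): {7, 14, 15, 20, 21, 31, 38} → 7 removals
Elements to add to A (in T, not in A): {12, 16, 17, 34} → 4 additions
Total edits = 7 + 4 = 11

11


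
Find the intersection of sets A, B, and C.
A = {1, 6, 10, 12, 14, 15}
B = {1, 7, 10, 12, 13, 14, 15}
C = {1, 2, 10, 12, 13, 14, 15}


Set A = {1, 6, 10, 12, 14, 15}
Set B = {1, 7, 10, 12, 13, 14, 15}
Set C = {1, 2, 10, 12, 13, 14, 15}
First, A ∩ B = {1, 10, 12, 14, 15}
Then, (A ∩ B) ∩ C = {1, 10, 12, 14, 15}

{1, 10, 12, 14, 15}


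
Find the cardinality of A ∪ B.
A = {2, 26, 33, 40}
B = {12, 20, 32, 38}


Set A = {2, 26, 33, 40}, |A| = 4
Set B = {12, 20, 32, 38}, |B| = 4
A ∩ B = {}, |A ∩ B| = 0
|A ∪ B| = |A| + |B| - |A ∩ B| = 4 + 4 - 0 = 8

8


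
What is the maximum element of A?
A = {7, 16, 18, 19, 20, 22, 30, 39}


Set A = {7, 16, 18, 19, 20, 22, 30, 39}
Elements in ascending order: 7, 16, 18, 19, 20, 22, 30, 39
The largest element is 39.

39


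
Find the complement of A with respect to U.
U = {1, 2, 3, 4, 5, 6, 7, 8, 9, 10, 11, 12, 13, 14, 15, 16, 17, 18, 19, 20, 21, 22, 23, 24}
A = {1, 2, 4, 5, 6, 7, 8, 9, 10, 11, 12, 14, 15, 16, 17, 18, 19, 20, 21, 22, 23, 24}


Universal set U = {1, 2, 3, 4, 5, 6, 7, 8, 9, 10, 11, 12, 13, 14, 15, 16, 17, 18, 19, 20, 21, 22, 23, 24}
Set A = {1, 2, 4, 5, 6, 7, 8, 9, 10, 11, 12, 14, 15, 16, 17, 18, 19, 20, 21, 22, 23, 24}
A' = U \ A = elements in U but not in A
Checking each element of U:
1 (in A, exclude), 2 (in A, exclude), 3 (not in A, include), 4 (in A, exclude), 5 (in A, exclude), 6 (in A, exclude), 7 (in A, exclude), 8 (in A, exclude), 9 (in A, exclude), 10 (in A, exclude), 11 (in A, exclude), 12 (in A, exclude), 13 (not in A, include), 14 (in A, exclude), 15 (in A, exclude), 16 (in A, exclude), 17 (in A, exclude), 18 (in A, exclude), 19 (in A, exclude), 20 (in A, exclude), 21 (in A, exclude), 22 (in A, exclude), 23 (in A, exclude), 24 (in A, exclude)
A' = {3, 13}

{3, 13}


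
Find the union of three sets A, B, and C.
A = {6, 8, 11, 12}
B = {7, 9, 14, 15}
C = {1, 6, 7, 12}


Set A = {6, 8, 11, 12}
Set B = {7, 9, 14, 15}
Set C = {1, 6, 7, 12}
First, A ∪ B = {6, 7, 8, 9, 11, 12, 14, 15}
Then, (A ∪ B) ∪ C = {1, 6, 7, 8, 9, 11, 12, 14, 15}

{1, 6, 7, 8, 9, 11, 12, 14, 15}


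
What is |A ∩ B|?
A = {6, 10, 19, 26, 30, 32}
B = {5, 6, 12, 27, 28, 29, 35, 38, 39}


Set A = {6, 10, 19, 26, 30, 32}
Set B = {5, 6, 12, 27, 28, 29, 35, 38, 39}
A ∩ B = {6}
|A ∩ B| = 1

1


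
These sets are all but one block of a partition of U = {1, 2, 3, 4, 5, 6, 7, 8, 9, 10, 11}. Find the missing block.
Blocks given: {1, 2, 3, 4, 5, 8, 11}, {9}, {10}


U = {1, 2, 3, 4, 5, 6, 7, 8, 9, 10, 11}
Shown blocks: {1, 2, 3, 4, 5, 8, 11}, {9}, {10}
A partition's blocks are pairwise disjoint and cover U, so the missing block = U \ (union of shown blocks).
Union of shown blocks: {1, 2, 3, 4, 5, 8, 9, 10, 11}
Missing block = U \ (union) = {6, 7}

{6, 7}


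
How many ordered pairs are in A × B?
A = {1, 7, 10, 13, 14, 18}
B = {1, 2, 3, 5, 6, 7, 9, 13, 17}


Set A = {1, 7, 10, 13, 14, 18} has 6 elements.
Set B = {1, 2, 3, 5, 6, 7, 9, 13, 17} has 9 elements.
|A × B| = |A| × |B| = 6 × 9 = 54

54


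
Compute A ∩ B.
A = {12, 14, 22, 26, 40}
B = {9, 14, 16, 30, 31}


Set A = {12, 14, 22, 26, 40}
Set B = {9, 14, 16, 30, 31}
A ∩ B includes only elements in both sets.
Check each element of A against B:
12 ✗, 14 ✓, 22 ✗, 26 ✗, 40 ✗
A ∩ B = {14}

{14}


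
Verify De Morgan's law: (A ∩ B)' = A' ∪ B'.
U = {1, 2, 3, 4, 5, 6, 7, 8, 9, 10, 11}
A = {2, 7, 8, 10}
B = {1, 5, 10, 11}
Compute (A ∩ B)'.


U = {1, 2, 3, 4, 5, 6, 7, 8, 9, 10, 11}
A = {2, 7, 8, 10}, B = {1, 5, 10, 11}
A ∩ B = {10}
(A ∩ B)' = U \ (A ∩ B) = {1, 2, 3, 4, 5, 6, 7, 8, 9, 11}
Verification via A' ∪ B': A' = {1, 3, 4, 5, 6, 9, 11}, B' = {2, 3, 4, 6, 7, 8, 9}
A' ∪ B' = {1, 2, 3, 4, 5, 6, 7, 8, 9, 11} ✓

{1, 2, 3, 4, 5, 6, 7, 8, 9, 11}


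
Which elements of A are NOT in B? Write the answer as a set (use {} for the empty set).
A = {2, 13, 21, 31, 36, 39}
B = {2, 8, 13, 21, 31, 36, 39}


Set A = {2, 13, 21, 31, 36, 39}
Set B = {2, 8, 13, 21, 31, 36, 39}
Check each element of A against B:
2 ∈ B, 13 ∈ B, 21 ∈ B, 31 ∈ B, 36 ∈ B, 39 ∈ B
Elements of A not in B: {}

{}


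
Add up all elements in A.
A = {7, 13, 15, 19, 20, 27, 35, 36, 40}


Set A = {7, 13, 15, 19, 20, 27, 35, 36, 40}
Sum = 7 + 13 + 15 + 19 + 20 + 27 + 35 + 36 + 40 = 212

212


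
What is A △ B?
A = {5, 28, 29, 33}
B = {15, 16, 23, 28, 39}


Set A = {5, 28, 29, 33}
Set B = {15, 16, 23, 28, 39}
A △ B = (A \ B) ∪ (B \ A)
Elements in A but not B: {5, 29, 33}
Elements in B but not A: {15, 16, 23, 39}
A △ B = {5, 15, 16, 23, 29, 33, 39}

{5, 15, 16, 23, 29, 33, 39}


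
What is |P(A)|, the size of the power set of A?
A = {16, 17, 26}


Set A = {16, 17, 26}
|A| = 3
The power set P(A) contains all subsets of A.
|P(A)| = 2^|A| = 2^3 = 8

8


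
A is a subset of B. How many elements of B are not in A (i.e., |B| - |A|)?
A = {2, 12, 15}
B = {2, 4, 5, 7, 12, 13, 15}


Set A = {2, 12, 15}, |A| = 3
Set B = {2, 4, 5, 7, 12, 13, 15}, |B| = 7
Since A ⊆ B: B \ A = {4, 5, 7, 13}
|B| - |A| = 7 - 3 = 4

4


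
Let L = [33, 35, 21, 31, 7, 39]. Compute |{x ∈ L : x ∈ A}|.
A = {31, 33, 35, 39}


Set A = {31, 33, 35, 39}
Candidates: [33, 35, 21, 31, 7, 39]
Check each candidate:
33 ∈ A, 35 ∈ A, 21 ∉ A, 31 ∈ A, 7 ∉ A, 39 ∈ A
Count of candidates in A: 4

4


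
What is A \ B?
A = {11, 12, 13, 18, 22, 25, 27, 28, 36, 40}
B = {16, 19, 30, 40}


Set A = {11, 12, 13, 18, 22, 25, 27, 28, 36, 40}
Set B = {16, 19, 30, 40}
A \ B includes elements in A that are not in B.
Check each element of A:
11 (not in B, keep), 12 (not in B, keep), 13 (not in B, keep), 18 (not in B, keep), 22 (not in B, keep), 25 (not in B, keep), 27 (not in B, keep), 28 (not in B, keep), 36 (not in B, keep), 40 (in B, remove)
A \ B = {11, 12, 13, 18, 22, 25, 27, 28, 36}

{11, 12, 13, 18, 22, 25, 27, 28, 36}


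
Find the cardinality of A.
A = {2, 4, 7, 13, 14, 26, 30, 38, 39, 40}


Set A = {2, 4, 7, 13, 14, 26, 30, 38, 39, 40}
Listing elements: 2, 4, 7, 13, 14, 26, 30, 38, 39, 40
Counting: 10 elements
|A| = 10

10


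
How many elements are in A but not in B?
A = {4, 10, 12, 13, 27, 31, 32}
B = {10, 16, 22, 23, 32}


Set A = {4, 10, 12, 13, 27, 31, 32}
Set B = {10, 16, 22, 23, 32}
A \ B = {4, 12, 13, 27, 31}
|A \ B| = 5

5


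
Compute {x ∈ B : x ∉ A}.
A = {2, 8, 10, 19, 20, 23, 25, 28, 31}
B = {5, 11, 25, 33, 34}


Set A = {2, 8, 10, 19, 20, 23, 25, 28, 31}
Set B = {5, 11, 25, 33, 34}
Check each element of B against A:
5 ∉ A (include), 11 ∉ A (include), 25 ∈ A, 33 ∉ A (include), 34 ∉ A (include)
Elements of B not in A: {5, 11, 33, 34}

{5, 11, 33, 34}


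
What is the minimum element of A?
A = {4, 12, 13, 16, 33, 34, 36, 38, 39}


Set A = {4, 12, 13, 16, 33, 34, 36, 38, 39}
Elements in ascending order: 4, 12, 13, 16, 33, 34, 36, 38, 39
The smallest element is 4.

4


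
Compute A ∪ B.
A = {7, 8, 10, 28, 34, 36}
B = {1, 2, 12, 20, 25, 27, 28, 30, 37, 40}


Set A = {7, 8, 10, 28, 34, 36}
Set B = {1, 2, 12, 20, 25, 27, 28, 30, 37, 40}
A ∪ B includes all elements in either set.
Elements from A: {7, 8, 10, 28, 34, 36}
Elements from B not already included: {1, 2, 12, 20, 25, 27, 30, 37, 40}
A ∪ B = {1, 2, 7, 8, 10, 12, 20, 25, 27, 28, 30, 34, 36, 37, 40}

{1, 2, 7, 8, 10, 12, 20, 25, 27, 28, 30, 34, 36, 37, 40}


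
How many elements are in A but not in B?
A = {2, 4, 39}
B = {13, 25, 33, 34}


Set A = {2, 4, 39}
Set B = {13, 25, 33, 34}
A \ B = {2, 4, 39}
|A \ B| = 3

3


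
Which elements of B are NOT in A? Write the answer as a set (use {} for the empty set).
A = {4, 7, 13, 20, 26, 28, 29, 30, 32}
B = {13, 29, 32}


Set A = {4, 7, 13, 20, 26, 28, 29, 30, 32}
Set B = {13, 29, 32}
Check each element of B against A:
13 ∈ A, 29 ∈ A, 32 ∈ A
Elements of B not in A: {}

{}


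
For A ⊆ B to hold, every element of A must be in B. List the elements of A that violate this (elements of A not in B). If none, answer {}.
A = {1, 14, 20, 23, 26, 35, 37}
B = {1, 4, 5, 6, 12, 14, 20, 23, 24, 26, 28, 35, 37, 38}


Set A = {1, 14, 20, 23, 26, 35, 37}
Set B = {1, 4, 5, 6, 12, 14, 20, 23, 24, 26, 28, 35, 37, 38}
Check each element of A against B:
1 ∈ B, 14 ∈ B, 20 ∈ B, 23 ∈ B, 26 ∈ B, 35 ∈ B, 37 ∈ B
Elements of A not in B: {}

{}


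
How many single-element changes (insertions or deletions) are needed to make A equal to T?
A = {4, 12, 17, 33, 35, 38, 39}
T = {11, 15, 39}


Set A = {4, 12, 17, 33, 35, 38, 39}
Set T = {11, 15, 39}
Elements to remove from A (in A, not in T): {4, 12, 17, 33, 35, 38} → 6 removals
Elements to add to A (in T, not in A): {11, 15} → 2 additions
Total edits = 6 + 2 = 8

8


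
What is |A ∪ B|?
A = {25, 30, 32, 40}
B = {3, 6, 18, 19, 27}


Set A = {25, 30, 32, 40}, |A| = 4
Set B = {3, 6, 18, 19, 27}, |B| = 5
A ∩ B = {}, |A ∩ B| = 0
|A ∪ B| = |A| + |B| - |A ∩ B| = 4 + 5 - 0 = 9

9


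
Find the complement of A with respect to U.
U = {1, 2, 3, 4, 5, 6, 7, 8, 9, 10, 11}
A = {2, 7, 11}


Universal set U = {1, 2, 3, 4, 5, 6, 7, 8, 9, 10, 11}
Set A = {2, 7, 11}
A' = U \ A = elements in U but not in A
Checking each element of U:
1 (not in A, include), 2 (in A, exclude), 3 (not in A, include), 4 (not in A, include), 5 (not in A, include), 6 (not in A, include), 7 (in A, exclude), 8 (not in A, include), 9 (not in A, include), 10 (not in A, include), 11 (in A, exclude)
A' = {1, 3, 4, 5, 6, 8, 9, 10}

{1, 3, 4, 5, 6, 8, 9, 10}


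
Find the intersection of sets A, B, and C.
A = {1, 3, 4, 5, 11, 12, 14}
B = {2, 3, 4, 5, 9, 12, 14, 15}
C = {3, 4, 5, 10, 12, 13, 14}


Set A = {1, 3, 4, 5, 11, 12, 14}
Set B = {2, 3, 4, 5, 9, 12, 14, 15}
Set C = {3, 4, 5, 10, 12, 13, 14}
First, A ∩ B = {3, 4, 5, 12, 14}
Then, (A ∩ B) ∩ C = {3, 4, 5, 12, 14}

{3, 4, 5, 12, 14}


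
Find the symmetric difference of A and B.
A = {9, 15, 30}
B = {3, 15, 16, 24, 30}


Set A = {9, 15, 30}
Set B = {3, 15, 16, 24, 30}
A △ B = (A \ B) ∪ (B \ A)
Elements in A but not B: {9}
Elements in B but not A: {3, 16, 24}
A △ B = {3, 9, 16, 24}

{3, 9, 16, 24}


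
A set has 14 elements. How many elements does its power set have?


The set has 14 elements.
The power set contains all possible subsets.
|P(A)| = 2^|A| = 2^14 = 16384

16384


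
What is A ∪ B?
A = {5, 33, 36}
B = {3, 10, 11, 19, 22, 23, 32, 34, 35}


Set A = {5, 33, 36}
Set B = {3, 10, 11, 19, 22, 23, 32, 34, 35}
A ∪ B includes all elements in either set.
Elements from A: {5, 33, 36}
Elements from B not already included: {3, 10, 11, 19, 22, 23, 32, 34, 35}
A ∪ B = {3, 5, 10, 11, 19, 22, 23, 32, 33, 34, 35, 36}

{3, 5, 10, 11, 19, 22, 23, 32, 33, 34, 35, 36}


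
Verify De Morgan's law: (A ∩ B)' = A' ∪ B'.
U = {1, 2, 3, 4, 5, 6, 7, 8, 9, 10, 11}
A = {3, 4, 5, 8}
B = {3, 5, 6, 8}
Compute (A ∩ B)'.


U = {1, 2, 3, 4, 5, 6, 7, 8, 9, 10, 11}
A = {3, 4, 5, 8}, B = {3, 5, 6, 8}
A ∩ B = {3, 5, 8}
(A ∩ B)' = U \ (A ∩ B) = {1, 2, 4, 6, 7, 9, 10, 11}
Verification via A' ∪ B': A' = {1, 2, 6, 7, 9, 10, 11}, B' = {1, 2, 4, 7, 9, 10, 11}
A' ∪ B' = {1, 2, 4, 6, 7, 9, 10, 11} ✓

{1, 2, 4, 6, 7, 9, 10, 11}


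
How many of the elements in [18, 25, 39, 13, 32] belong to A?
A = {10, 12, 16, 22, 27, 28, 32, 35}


Set A = {10, 12, 16, 22, 27, 28, 32, 35}
Candidates: [18, 25, 39, 13, 32]
Check each candidate:
18 ∉ A, 25 ∉ A, 39 ∉ A, 13 ∉ A, 32 ∈ A
Count of candidates in A: 1

1


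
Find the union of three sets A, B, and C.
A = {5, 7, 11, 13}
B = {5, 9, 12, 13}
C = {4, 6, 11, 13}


Set A = {5, 7, 11, 13}
Set B = {5, 9, 12, 13}
Set C = {4, 6, 11, 13}
First, A ∪ B = {5, 7, 9, 11, 12, 13}
Then, (A ∪ B) ∪ C = {4, 5, 6, 7, 9, 11, 12, 13}

{4, 5, 6, 7, 9, 11, 12, 13}


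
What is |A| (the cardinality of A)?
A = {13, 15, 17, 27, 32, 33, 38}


Set A = {13, 15, 17, 27, 32, 33, 38}
Listing elements: 13, 15, 17, 27, 32, 33, 38
Counting: 7 elements
|A| = 7

7
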